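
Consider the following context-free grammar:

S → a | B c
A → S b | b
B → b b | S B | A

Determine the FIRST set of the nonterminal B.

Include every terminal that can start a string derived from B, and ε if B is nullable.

We compute FIRST(B) using the standard algorithm.
FIRST(A) = {a, b}
FIRST(B) = {a, b}
FIRST(S) = {a, b}
Therefore, FIRST(B) = {a, b}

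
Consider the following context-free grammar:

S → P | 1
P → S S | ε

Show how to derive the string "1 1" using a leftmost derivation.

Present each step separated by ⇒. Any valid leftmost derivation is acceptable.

S ⇒ P ⇒ S S ⇒ 1 S ⇒ 1 1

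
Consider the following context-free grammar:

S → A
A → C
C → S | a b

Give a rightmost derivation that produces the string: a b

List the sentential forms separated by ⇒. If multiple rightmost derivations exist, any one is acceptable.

S ⇒ A ⇒ C ⇒ a b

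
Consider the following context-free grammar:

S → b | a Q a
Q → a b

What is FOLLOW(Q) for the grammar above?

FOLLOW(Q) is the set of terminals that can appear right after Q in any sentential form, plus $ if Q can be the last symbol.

We compute FOLLOW(Q) using the standard algorithm.
FOLLOW(S) starts with {$}.
FIRST(Q) = {a}
FIRST(S) = {a, b}
FOLLOW(Q) = {a}
FOLLOW(S) = {$}
Therefore, FOLLOW(Q) = {a}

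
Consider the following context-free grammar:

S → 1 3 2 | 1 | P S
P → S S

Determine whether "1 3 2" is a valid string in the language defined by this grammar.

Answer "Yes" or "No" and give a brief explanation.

Yes - a valid derivation exists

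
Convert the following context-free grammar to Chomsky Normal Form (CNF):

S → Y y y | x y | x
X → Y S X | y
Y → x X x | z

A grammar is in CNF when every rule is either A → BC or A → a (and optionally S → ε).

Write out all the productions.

TY → y; TX → x; S → x; X → y; Y → z; S → Y X0; X0 → TY TY; S → TX TY; X → Y X1; X1 → S X; Y → TX X2; X2 → X TX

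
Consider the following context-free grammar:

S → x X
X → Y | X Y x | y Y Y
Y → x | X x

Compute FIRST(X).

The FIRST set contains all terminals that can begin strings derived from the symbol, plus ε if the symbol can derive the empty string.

We compute FIRST(X) using the standard algorithm.
FIRST(S) = {x}
FIRST(X) = {x, y}
FIRST(Y) = {x, y}
Therefore, FIRST(X) = {x, y}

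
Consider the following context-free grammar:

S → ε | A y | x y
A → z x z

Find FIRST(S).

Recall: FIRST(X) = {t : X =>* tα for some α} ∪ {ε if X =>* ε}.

We compute FIRST(S) using the standard algorithm.
FIRST(A) = {z}
FIRST(S) = {x, z, ε}
Therefore, FIRST(S) = {x, z, ε}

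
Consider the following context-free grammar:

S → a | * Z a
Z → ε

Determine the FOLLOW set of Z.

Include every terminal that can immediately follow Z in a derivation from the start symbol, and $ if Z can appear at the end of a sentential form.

We compute FOLLOW(Z) using the standard algorithm.
FOLLOW(S) starts with {$}.
FIRST(S) = {*, a}
FIRST(Z) = {ε}
FOLLOW(S) = {$}
FOLLOW(Z) = {a}
Therefore, FOLLOW(Z) = {a}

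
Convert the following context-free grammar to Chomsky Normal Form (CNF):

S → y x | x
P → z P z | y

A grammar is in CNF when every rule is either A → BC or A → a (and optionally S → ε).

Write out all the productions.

TY → y; TX → x; S → x; TZ → z; P → y; S → TY TX; P → TZ X0; X0 → P TZ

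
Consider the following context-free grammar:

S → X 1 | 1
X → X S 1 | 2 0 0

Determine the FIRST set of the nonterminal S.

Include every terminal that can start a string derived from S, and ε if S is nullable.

We compute FIRST(S) using the standard algorithm.
FIRST(S) = {1, 2}
FIRST(X) = {2}
Therefore, FIRST(S) = {1, 2}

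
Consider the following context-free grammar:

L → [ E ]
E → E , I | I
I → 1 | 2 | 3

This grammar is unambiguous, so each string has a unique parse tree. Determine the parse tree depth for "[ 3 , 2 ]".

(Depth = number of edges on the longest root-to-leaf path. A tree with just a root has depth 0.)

4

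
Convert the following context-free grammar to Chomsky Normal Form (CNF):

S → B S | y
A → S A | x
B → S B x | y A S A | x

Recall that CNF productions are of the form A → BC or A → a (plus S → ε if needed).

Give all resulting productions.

S → y; A → x; TX → x; TY → y; B → x; S → B S; A → S A; B → S X0; X0 → B TX; B → TY X1; X1 → A X2; X2 → S A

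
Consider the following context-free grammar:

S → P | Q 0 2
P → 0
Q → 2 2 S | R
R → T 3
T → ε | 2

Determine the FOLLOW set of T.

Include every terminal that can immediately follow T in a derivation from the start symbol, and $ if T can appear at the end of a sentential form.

We compute FOLLOW(T) using the standard algorithm.
FOLLOW(S) starts with {$}.
FIRST(P) = {0}
FIRST(Q) = {2, 3}
FIRST(R) = {2, 3}
FIRST(S) = {0, 2, 3}
FIRST(T) = {2, ε}
FOLLOW(P) = {$, 0}
FOLLOW(Q) = {0}
FOLLOW(R) = {0}
FOLLOW(S) = {$, 0}
FOLLOW(T) = {3}
Therefore, FOLLOW(T) = {3}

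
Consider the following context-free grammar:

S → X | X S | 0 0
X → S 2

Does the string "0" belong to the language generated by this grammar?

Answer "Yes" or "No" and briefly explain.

No - no valid derivation exists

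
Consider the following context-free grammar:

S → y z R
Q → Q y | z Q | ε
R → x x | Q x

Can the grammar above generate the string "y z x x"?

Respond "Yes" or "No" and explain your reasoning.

Yes - a valid derivation exists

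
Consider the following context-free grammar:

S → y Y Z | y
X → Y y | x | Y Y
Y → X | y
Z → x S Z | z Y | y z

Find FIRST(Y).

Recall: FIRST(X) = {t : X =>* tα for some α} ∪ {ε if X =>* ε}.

We compute FIRST(Y) using the standard algorithm.
FIRST(S) = {y}
FIRST(X) = {x, y}
FIRST(Y) = {x, y}
FIRST(Z) = {x, y, z}
Therefore, FIRST(Y) = {x, y}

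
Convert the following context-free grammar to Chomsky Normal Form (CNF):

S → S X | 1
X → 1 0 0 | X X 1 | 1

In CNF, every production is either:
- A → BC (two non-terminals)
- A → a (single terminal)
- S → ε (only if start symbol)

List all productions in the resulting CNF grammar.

S → 1; T1 → 1; T0 → 0; X → 1; S → S X; X → T1 X0; X0 → T0 T0; X → X X1; X1 → X T1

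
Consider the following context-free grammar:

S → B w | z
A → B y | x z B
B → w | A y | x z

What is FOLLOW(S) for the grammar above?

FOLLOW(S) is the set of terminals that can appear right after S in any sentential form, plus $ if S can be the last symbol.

We compute FOLLOW(S) using the standard algorithm.
FOLLOW(S) starts with {$}.
FIRST(A) = {w, x}
FIRST(B) = {w, x}
FIRST(S) = {w, x, z}
FOLLOW(A) = {y}
FOLLOW(B) = {w, y}
FOLLOW(S) = {$}
Therefore, FOLLOW(S) = {$}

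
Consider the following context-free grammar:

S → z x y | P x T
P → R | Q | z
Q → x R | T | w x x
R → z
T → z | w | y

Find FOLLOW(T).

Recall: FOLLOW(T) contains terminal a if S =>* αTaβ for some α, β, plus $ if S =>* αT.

We compute FOLLOW(T) using the standard algorithm.
FOLLOW(S) starts with {$}.
FIRST(P) = {w, x, y, z}
FIRST(Q) = {w, x, y, z}
FIRST(R) = {z}
FIRST(S) = {w, x, y, z}
FIRST(T) = {w, y, z}
FOLLOW(P) = {x}
FOLLOW(Q) = {x}
FOLLOW(R) = {x}
FOLLOW(S) = {$}
FOLLOW(T) = {$, x}
Therefore, FOLLOW(T) = {$, x}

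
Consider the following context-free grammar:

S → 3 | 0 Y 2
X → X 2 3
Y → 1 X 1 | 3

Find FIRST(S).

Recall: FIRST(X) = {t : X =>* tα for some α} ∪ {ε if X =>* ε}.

We compute FIRST(S) using the standard algorithm.
FIRST(S) = {0, 3}
FIRST(X) = {}
FIRST(Y) = {1, 3}
Therefore, FIRST(S) = {0, 3}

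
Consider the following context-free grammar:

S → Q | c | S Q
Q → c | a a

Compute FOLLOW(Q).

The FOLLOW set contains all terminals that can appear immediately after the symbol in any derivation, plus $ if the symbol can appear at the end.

We compute FOLLOW(Q) using the standard algorithm.
FOLLOW(S) starts with {$}.
FIRST(Q) = {a, c}
FIRST(S) = {a, c}
FOLLOW(Q) = {$, a, c}
FOLLOW(S) = {$, a, c}
Therefore, FOLLOW(Q) = {$, a, c}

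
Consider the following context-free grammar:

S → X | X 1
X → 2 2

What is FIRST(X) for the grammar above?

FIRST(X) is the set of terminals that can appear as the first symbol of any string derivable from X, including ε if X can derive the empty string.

We compute FIRST(X) using the standard algorithm.
FIRST(S) = {2}
FIRST(X) = {2}
Therefore, FIRST(X) = {2}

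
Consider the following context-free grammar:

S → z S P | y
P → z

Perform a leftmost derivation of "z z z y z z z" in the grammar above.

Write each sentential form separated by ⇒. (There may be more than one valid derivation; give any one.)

S ⇒ z S P ⇒ z z S P P ⇒ z z z S P P P ⇒ z z z y P P P ⇒ z z z y z P P ⇒ z z z y z z P ⇒ z z z y z z z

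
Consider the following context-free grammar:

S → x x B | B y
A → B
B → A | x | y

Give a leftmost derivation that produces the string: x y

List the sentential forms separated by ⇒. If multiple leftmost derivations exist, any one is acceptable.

S ⇒ B y ⇒ A y ⇒ B y ⇒ x y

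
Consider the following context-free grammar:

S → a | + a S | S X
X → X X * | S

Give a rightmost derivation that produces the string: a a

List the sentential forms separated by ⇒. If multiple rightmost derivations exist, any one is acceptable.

S ⇒ S X ⇒ S S ⇒ S a ⇒ a a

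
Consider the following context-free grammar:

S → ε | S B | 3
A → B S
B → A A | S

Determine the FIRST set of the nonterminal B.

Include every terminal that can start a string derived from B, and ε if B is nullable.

We compute FIRST(B) using the standard algorithm.
FIRST(A) = {3, ε}
FIRST(B) = {3, ε}
FIRST(S) = {3, ε}
Therefore, FIRST(B) = {3, ε}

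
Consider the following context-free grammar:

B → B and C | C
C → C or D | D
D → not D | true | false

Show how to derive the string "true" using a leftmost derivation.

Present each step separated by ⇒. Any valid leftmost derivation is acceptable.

B ⇒ C ⇒ D ⇒ true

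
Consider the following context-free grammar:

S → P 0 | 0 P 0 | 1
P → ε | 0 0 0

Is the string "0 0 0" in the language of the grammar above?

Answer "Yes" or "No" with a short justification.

No - no valid derivation exists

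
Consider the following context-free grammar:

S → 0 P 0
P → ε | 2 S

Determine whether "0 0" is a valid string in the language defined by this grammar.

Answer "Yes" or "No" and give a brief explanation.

Yes - a valid derivation exists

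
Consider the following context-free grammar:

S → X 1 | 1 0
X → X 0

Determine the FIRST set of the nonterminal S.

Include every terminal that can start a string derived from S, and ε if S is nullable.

We compute FIRST(S) using the standard algorithm.
FIRST(S) = {1}
FIRST(X) = {}
Therefore, FIRST(S) = {1}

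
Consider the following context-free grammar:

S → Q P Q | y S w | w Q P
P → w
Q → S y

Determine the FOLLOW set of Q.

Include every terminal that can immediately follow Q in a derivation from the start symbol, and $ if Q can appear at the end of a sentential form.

We compute FOLLOW(Q) using the standard algorithm.
FOLLOW(S) starts with {$}.
FIRST(P) = {w}
FIRST(Q) = {w, y}
FIRST(S) = {w, y}
FOLLOW(P) = {$, w, y}
FOLLOW(Q) = {$, w, y}
FOLLOW(S) = {$, w, y}
Therefore, FOLLOW(Q) = {$, w, y}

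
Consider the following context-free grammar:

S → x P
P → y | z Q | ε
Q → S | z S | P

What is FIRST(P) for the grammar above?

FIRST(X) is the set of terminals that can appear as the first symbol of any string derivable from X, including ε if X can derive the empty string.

We compute FIRST(P) using the standard algorithm.
FIRST(P) = {y, z, ε}
FIRST(Q) = {x, y, z, ε}
FIRST(S) = {x}
Therefore, FIRST(P) = {y, z, ε}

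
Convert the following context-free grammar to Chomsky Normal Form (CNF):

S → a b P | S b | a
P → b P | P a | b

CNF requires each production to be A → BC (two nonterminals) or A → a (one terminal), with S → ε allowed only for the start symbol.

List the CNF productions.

TA → a; TB → b; S → a; P → b; S → TA X0; X0 → TB P; S → S TB; P → TB P; P → P TA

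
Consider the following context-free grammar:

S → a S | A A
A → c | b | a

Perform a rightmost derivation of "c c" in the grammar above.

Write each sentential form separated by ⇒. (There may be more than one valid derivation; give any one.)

S ⇒ A A ⇒ A c ⇒ c c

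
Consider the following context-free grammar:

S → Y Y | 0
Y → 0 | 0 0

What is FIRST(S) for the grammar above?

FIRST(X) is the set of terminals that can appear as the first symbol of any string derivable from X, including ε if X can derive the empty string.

We compute FIRST(S) using the standard algorithm.
FIRST(S) = {0}
FIRST(Y) = {0}
Therefore, FIRST(S) = {0}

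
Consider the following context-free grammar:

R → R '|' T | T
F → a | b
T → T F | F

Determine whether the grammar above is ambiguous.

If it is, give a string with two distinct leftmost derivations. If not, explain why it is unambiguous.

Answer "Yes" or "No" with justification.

No - the grammar is unambiguous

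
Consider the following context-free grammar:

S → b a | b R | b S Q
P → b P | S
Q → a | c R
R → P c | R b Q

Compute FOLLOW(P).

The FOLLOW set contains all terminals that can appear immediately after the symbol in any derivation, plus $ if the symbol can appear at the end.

We compute FOLLOW(P) using the standard algorithm.
FOLLOW(S) starts with {$}.
FIRST(P) = {b}
FIRST(Q) = {a, c}
FIRST(R) = {b}
FIRST(S) = {b}
FOLLOW(P) = {c}
FOLLOW(Q) = {$, a, b, c}
FOLLOW(R) = {$, a, b, c}
FOLLOW(S) = {$, a, c}
Therefore, FOLLOW(P) = {c}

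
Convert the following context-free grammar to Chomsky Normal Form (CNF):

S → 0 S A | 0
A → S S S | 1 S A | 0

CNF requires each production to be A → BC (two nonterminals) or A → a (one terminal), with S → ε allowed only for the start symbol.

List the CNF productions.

T0 → 0; S → 0; T1 → 1; A → 0; S → T0 X0; X0 → S A; A → S X1; X1 → S S; A → T1 X2; X2 → S A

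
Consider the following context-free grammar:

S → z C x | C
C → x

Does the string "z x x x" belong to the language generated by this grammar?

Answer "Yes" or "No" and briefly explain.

No - no valid derivation exists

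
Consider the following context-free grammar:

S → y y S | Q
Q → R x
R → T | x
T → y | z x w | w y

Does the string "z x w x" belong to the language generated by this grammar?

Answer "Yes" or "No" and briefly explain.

Yes - a valid derivation exists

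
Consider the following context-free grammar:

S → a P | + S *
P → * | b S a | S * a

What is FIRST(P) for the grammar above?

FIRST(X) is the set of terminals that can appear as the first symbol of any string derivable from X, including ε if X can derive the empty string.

We compute FIRST(P) using the standard algorithm.
FIRST(P) = {*, +, a, b}
FIRST(S) = {+, a}
Therefore, FIRST(P) = {*, +, a, b}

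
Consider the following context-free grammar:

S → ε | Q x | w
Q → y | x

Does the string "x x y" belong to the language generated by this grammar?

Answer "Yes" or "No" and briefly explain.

No - no valid derivation exists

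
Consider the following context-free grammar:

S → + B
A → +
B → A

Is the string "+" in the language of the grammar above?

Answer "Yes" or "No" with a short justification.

No - no valid derivation exists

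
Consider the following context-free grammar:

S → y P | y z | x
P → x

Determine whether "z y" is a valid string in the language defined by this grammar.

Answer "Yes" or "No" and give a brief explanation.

No - no valid derivation exists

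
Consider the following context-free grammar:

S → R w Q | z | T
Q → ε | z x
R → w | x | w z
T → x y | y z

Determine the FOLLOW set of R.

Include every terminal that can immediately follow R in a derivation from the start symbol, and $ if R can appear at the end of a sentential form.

We compute FOLLOW(R) using the standard algorithm.
FOLLOW(S) starts with {$}.
FIRST(Q) = {z, ε}
FIRST(R) = {w, x}
FIRST(S) = {w, x, y, z}
FIRST(T) = {x, y}
FOLLOW(Q) = {$}
FOLLOW(R) = {w}
FOLLOW(S) = {$}
FOLLOW(T) = {$}
Therefore, FOLLOW(R) = {w}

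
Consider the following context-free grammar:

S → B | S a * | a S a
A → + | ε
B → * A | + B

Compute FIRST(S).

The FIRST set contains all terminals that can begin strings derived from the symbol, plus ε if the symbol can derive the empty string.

We compute FIRST(S) using the standard algorithm.
FIRST(A) = {+, ε}
FIRST(B) = {*, +}
FIRST(S) = {*, +, a}
Therefore, FIRST(S) = {*, +, a}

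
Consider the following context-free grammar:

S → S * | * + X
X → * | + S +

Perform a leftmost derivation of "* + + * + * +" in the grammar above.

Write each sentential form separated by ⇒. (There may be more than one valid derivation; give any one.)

S ⇒ * + X ⇒ * + + S + ⇒ * + + * + X + ⇒ * + + * + * +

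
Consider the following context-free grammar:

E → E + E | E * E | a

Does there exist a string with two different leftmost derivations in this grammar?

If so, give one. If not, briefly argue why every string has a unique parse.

Yes - the string 'a * a + a + a' has two distinct leftmost derivations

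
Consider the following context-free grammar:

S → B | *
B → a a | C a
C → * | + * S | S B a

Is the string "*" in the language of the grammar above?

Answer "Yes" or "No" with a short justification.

Yes - a valid derivation exists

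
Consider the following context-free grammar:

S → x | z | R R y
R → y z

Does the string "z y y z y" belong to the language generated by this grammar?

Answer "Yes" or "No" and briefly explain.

No - no valid derivation exists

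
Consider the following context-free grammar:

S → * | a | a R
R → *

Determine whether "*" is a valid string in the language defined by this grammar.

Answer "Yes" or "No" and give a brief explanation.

Yes - a valid derivation exists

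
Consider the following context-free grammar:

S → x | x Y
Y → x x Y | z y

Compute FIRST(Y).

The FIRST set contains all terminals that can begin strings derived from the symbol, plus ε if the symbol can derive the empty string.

We compute FIRST(Y) using the standard algorithm.
FIRST(S) = {x}
FIRST(Y) = {x, z}
Therefore, FIRST(Y) = {x, z}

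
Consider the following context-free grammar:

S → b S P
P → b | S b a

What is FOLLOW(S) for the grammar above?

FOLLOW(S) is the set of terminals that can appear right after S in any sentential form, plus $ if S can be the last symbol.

We compute FOLLOW(S) using the standard algorithm.
FOLLOW(S) starts with {$}.
FIRST(P) = {b}
FIRST(S) = {b}
FOLLOW(P) = {$, b}
FOLLOW(S) = {$, b}
Therefore, FOLLOW(S) = {$, b}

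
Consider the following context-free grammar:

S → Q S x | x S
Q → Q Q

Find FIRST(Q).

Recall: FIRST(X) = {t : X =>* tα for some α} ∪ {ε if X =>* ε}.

We compute FIRST(Q) using the standard algorithm.
FIRST(Q) = {}
FIRST(S) = {x}
Therefore, FIRST(Q) = {}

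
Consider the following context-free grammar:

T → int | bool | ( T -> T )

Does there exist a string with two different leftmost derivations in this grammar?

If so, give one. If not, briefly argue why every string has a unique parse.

No - every string in the language has a unique leftmost derivation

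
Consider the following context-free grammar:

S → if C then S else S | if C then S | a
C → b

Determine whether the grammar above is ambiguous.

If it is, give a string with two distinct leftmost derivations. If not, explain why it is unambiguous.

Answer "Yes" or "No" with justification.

Yes - the string 'if b then if b then a else a' has two distinct leftmost derivations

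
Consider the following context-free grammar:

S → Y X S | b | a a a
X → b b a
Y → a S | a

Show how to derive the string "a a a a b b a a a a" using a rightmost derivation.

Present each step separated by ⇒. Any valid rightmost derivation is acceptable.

S ⇒ Y X S ⇒ Y X a a a ⇒ Y b b a a a a ⇒ a S b b a a a a ⇒ a a a a b b a a a a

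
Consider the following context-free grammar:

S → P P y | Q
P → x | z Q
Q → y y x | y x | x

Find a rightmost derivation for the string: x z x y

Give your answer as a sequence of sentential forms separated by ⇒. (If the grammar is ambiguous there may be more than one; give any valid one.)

S ⇒ P P y ⇒ P z Q y ⇒ P z x y ⇒ x z x y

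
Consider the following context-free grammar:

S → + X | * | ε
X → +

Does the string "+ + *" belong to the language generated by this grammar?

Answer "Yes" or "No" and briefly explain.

No - no valid derivation exists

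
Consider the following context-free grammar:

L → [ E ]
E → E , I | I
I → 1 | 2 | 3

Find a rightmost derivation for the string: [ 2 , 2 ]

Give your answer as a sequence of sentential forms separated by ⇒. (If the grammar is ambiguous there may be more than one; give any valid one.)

L ⇒ [ E ] ⇒ [ E , I ] ⇒ [ E , 2 ] ⇒ [ I , 2 ] ⇒ [ 2 , 2 ]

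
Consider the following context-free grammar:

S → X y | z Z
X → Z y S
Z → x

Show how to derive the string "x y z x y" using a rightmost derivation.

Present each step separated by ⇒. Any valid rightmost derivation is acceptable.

S ⇒ X y ⇒ Z y S y ⇒ Z y z Z y ⇒ Z y z x y ⇒ x y z x y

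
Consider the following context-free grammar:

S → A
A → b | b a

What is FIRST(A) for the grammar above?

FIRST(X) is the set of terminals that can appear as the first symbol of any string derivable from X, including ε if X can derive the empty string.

We compute FIRST(A) using the standard algorithm.
FIRST(A) = {b}
FIRST(S) = {b}
Therefore, FIRST(A) = {b}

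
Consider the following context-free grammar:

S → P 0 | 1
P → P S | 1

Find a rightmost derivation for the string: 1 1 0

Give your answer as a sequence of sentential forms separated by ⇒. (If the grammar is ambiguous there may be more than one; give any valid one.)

S ⇒ P 0 ⇒ P S 0 ⇒ P 1 0 ⇒ 1 1 0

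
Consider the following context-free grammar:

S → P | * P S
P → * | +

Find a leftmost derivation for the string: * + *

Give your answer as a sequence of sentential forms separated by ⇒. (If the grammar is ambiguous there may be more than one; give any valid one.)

S ⇒ * P S ⇒ * + S ⇒ * + P ⇒ * + *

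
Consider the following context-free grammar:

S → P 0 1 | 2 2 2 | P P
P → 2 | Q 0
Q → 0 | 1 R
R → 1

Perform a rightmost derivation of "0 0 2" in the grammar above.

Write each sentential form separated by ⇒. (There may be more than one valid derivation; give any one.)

S ⇒ P P ⇒ P 2 ⇒ Q 0 2 ⇒ 0 0 2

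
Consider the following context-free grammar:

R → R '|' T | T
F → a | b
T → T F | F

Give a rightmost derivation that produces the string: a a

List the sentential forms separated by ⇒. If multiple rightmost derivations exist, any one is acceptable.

R ⇒ T ⇒ T F ⇒ T a ⇒ F a ⇒ a a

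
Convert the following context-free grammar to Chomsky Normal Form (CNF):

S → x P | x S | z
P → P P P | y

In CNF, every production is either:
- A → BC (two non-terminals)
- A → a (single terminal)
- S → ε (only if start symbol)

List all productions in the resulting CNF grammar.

TX → x; S → z; P → y; S → TX P; S → TX S; P → P X0; X0 → P P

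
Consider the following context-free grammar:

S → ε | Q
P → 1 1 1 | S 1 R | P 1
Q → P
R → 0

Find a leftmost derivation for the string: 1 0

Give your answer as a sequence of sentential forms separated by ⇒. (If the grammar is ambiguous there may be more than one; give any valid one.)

S ⇒ Q ⇒ P ⇒ S 1 R ⇒ 1 R ⇒ 1 0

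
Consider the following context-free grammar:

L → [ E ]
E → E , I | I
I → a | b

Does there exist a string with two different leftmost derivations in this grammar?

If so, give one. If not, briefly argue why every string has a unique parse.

No - every string in the language has a unique leftmost derivation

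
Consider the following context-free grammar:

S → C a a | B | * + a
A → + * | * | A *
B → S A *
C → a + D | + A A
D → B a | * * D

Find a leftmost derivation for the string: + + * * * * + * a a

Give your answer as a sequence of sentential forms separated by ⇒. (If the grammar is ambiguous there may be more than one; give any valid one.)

S ⇒ C a a ⇒ + A A a a ⇒ + A * A a a ⇒ + A * * A a a ⇒ + A * * * A a a ⇒ + + * * * * A a a ⇒ + + * * * * + * a a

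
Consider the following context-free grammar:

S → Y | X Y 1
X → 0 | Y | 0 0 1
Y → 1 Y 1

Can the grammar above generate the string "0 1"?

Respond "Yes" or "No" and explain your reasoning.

No - no valid derivation exists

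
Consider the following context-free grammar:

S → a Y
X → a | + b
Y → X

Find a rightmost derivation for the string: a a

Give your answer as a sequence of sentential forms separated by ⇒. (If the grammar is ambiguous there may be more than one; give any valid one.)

S ⇒ a Y ⇒ a X ⇒ a a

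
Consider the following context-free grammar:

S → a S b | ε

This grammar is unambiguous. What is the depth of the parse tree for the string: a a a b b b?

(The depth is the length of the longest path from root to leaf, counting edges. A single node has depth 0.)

4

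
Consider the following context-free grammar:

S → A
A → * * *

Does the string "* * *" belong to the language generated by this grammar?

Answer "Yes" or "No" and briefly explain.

Yes - a valid derivation exists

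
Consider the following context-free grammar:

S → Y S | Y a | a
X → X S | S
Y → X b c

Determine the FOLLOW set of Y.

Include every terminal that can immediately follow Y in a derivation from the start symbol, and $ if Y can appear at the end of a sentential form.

We compute FOLLOW(Y) using the standard algorithm.
FOLLOW(S) starts with {$}.
FIRST(S) = {a}
FIRST(X) = {a}
FIRST(Y) = {a}
FOLLOW(S) = {$, a, b}
FOLLOW(X) = {a, b}
FOLLOW(Y) = {a}
Therefore, FOLLOW(Y) = {a}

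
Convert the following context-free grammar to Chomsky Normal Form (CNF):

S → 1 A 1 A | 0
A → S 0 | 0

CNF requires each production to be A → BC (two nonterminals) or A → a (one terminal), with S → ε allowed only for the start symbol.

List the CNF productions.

T1 → 1; S → 0; T0 → 0; A → 0; S → T1 X0; X0 → A X1; X1 → T1 A; A → S T0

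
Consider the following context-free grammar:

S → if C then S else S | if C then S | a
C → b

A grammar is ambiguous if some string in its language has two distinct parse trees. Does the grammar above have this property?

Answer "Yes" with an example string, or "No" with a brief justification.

Yes - the string 'if b then if b then if b then a else a else a' has two distinct parse trees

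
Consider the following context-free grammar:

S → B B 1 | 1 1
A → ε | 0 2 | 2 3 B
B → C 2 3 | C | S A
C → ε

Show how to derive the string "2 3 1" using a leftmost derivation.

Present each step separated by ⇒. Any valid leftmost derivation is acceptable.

S ⇒ B B 1 ⇒ C 2 3 B 1 ⇒ 2 3 B 1 ⇒ 2 3 C 1 ⇒ 2 3 1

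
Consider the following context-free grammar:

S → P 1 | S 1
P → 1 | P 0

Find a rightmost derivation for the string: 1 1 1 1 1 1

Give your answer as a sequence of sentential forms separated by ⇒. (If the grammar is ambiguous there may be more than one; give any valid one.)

S ⇒ S 1 ⇒ S 1 1 ⇒ S 1 1 1 ⇒ S 1 1 1 1 ⇒ P 1 1 1 1 1 ⇒ 1 1 1 1 1 1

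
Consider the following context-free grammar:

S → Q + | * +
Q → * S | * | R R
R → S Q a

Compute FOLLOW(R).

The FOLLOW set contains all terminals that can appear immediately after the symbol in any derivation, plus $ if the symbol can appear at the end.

We compute FOLLOW(R) using the standard algorithm.
FOLLOW(S) starts with {$}.
FIRST(Q) = {*}
FIRST(R) = {*}
FIRST(S) = {*}
FOLLOW(Q) = {+, a}
FOLLOW(R) = {*, +, a}
FOLLOW(S) = {$, *, +, a}
Therefore, FOLLOW(R) = {*, +, a}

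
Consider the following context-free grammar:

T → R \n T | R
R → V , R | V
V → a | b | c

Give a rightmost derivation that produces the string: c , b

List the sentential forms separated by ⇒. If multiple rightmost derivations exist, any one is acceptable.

T ⇒ R ⇒ V , R ⇒ V , V ⇒ V , b ⇒ c , b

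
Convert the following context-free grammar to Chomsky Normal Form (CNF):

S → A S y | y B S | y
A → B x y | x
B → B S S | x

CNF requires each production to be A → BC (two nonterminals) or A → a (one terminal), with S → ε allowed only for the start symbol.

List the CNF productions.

TY → y; S → y; TX → x; A → x; B → x; S → A X0; X0 → S TY; S → TY X1; X1 → B S; A → B X2; X2 → TX TY; B → B X3; X3 → S S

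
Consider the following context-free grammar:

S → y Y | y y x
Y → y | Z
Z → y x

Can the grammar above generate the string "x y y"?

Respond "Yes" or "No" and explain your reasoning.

No - no valid derivation exists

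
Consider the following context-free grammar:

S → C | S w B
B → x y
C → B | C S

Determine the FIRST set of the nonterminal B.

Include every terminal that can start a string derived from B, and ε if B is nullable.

We compute FIRST(B) using the standard algorithm.
FIRST(B) = {x}
FIRST(C) = {x}
FIRST(S) = {x}
Therefore, FIRST(B) = {x}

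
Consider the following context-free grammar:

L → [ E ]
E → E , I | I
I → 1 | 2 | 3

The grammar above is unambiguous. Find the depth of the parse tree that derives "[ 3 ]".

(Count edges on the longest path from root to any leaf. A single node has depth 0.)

3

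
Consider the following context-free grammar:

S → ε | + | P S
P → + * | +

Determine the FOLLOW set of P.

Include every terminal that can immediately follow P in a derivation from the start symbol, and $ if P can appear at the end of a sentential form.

We compute FOLLOW(P) using the standard algorithm.
FOLLOW(S) starts with {$}.
FIRST(P) = {+}
FIRST(S) = {+, ε}
FOLLOW(P) = {$, +}
FOLLOW(S) = {$}
Therefore, FOLLOW(P) = {$, +}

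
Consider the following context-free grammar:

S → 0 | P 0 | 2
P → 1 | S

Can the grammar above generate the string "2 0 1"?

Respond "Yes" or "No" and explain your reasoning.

No - no valid derivation exists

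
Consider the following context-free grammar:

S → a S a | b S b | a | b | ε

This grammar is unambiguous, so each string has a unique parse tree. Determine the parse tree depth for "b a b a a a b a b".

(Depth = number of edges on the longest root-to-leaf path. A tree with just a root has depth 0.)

5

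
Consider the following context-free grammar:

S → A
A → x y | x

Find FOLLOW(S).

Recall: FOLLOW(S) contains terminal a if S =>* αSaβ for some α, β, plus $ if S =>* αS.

We compute FOLLOW(S) using the standard algorithm.
FOLLOW(S) starts with {$}.
FIRST(A) = {x}
FIRST(S) = {x}
FOLLOW(A) = {$}
FOLLOW(S) = {$}
Therefore, FOLLOW(S) = {$}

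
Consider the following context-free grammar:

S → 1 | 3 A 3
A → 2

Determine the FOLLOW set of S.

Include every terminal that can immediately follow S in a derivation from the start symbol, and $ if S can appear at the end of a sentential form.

We compute FOLLOW(S) using the standard algorithm.
FOLLOW(S) starts with {$}.
FIRST(A) = {2}
FIRST(S) = {1, 3}
FOLLOW(A) = {3}
FOLLOW(S) = {$}
Therefore, FOLLOW(S) = {$}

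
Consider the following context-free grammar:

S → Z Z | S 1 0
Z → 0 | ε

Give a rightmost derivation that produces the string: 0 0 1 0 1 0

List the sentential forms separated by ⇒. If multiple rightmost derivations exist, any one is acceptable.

S ⇒ S 1 0 ⇒ S 1 0 1 0 ⇒ Z Z 1 0 1 0 ⇒ Z 0 1 0 1 0 ⇒ 0 0 1 0 1 0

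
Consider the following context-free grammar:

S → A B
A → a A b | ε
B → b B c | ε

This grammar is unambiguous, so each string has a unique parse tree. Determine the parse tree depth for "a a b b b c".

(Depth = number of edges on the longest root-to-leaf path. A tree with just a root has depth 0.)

4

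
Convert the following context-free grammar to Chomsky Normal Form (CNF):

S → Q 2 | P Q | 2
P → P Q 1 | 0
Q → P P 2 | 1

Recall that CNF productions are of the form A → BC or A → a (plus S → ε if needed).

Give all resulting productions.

T2 → 2; S → 2; T1 → 1; P → 0; Q → 1; S → Q T2; S → P Q; P → P X0; X0 → Q T1; Q → P X1; X1 → P T2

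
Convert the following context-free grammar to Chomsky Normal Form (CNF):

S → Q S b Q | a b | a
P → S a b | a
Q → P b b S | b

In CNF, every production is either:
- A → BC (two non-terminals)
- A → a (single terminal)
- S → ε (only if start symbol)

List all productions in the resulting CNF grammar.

TB → b; TA → a; S → a; P → a; Q → b; S → Q X0; X0 → S X1; X1 → TB Q; S → TA TB; P → S X2; X2 → TA TB; Q → P X3; X3 → TB X4; X4 → TB S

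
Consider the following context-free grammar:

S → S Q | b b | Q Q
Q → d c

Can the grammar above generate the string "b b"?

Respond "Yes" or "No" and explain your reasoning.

Yes - a valid derivation exists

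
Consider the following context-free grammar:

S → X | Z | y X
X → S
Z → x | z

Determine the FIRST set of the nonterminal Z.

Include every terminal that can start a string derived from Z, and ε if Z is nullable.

We compute FIRST(Z) using the standard algorithm.
FIRST(S) = {x, y, z}
FIRST(X) = {x, y, z}
FIRST(Z) = {x, z}
Therefore, FIRST(Z) = {x, z}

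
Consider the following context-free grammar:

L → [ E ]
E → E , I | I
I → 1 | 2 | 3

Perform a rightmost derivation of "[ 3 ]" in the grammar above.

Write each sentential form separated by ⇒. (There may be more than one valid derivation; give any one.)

L ⇒ [ E ] ⇒ [ I ] ⇒ [ 3 ]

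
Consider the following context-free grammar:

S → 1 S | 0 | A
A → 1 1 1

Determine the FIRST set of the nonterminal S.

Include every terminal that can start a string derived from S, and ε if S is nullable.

We compute FIRST(S) using the standard algorithm.
FIRST(A) = {1}
FIRST(S) = {0, 1}
Therefore, FIRST(S) = {0, 1}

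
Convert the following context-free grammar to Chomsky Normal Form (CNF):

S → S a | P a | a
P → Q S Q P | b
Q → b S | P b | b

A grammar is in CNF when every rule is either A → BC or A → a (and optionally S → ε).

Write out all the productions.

TA → a; S → a; P → b; TB → b; Q → b; S → S TA; S → P TA; P → Q X0; X0 → S X1; X1 → Q P; Q → TB S; Q → P TB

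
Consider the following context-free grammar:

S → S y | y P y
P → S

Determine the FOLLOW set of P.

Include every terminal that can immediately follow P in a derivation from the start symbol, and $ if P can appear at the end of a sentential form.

We compute FOLLOW(P) using the standard algorithm.
FOLLOW(S) starts with {$}.
FIRST(P) = {y}
FIRST(S) = {y}
FOLLOW(P) = {y}
FOLLOW(S) = {$, y}
Therefore, FOLLOW(P) = {y}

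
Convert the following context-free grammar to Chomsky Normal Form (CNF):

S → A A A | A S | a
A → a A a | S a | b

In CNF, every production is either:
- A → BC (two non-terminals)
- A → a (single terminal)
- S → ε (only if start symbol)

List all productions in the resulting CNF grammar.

S → a; TA → a; A → b; S → A X0; X0 → A A; S → A S; A → TA X1; X1 → A TA; A → S TA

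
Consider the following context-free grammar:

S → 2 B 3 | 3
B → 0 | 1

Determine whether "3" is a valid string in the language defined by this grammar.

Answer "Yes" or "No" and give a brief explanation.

Yes - a valid derivation exists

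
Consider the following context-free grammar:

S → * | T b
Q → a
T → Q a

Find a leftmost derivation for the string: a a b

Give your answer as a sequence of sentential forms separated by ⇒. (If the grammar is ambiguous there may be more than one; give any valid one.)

S ⇒ T b ⇒ Q a b ⇒ a a b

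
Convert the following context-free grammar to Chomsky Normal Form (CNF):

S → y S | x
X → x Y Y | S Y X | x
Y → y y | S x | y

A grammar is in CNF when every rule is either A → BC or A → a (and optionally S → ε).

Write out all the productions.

TY → y; S → x; TX → x; X → x; Y → y; S → TY S; X → TX X0; X0 → Y Y; X → S X1; X1 → Y X; Y → TY TY; Y → S TX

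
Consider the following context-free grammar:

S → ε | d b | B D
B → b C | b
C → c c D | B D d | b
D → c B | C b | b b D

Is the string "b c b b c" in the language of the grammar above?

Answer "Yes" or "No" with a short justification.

No - no valid derivation exists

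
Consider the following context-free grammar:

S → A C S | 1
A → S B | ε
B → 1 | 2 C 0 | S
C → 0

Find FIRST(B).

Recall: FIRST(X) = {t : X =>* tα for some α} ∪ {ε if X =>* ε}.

We compute FIRST(B) using the standard algorithm.
FIRST(A) = {0, 1, ε}
FIRST(B) = {0, 1, 2}
FIRST(C) = {0}
FIRST(S) = {0, 1}
Therefore, FIRST(B) = {0, 1, 2}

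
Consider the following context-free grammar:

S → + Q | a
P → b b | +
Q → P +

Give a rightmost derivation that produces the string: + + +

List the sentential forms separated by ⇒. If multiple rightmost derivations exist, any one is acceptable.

S ⇒ + Q ⇒ + P + ⇒ + + +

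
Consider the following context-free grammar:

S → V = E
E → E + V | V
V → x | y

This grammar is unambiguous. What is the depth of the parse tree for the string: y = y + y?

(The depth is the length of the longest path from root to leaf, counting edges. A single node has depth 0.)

4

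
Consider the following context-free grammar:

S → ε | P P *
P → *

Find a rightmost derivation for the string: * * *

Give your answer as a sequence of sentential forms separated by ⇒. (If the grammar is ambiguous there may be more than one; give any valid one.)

S ⇒ P P * ⇒ P * * ⇒ * * *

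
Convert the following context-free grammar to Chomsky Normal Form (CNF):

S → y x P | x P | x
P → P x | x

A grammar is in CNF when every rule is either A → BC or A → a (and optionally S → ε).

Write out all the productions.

TY → y; TX → x; S → x; P → x; S → TY X0; X0 → TX P; S → TX P; P → P TX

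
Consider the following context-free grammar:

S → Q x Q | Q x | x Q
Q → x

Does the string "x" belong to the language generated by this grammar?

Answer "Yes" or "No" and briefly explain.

No - no valid derivation exists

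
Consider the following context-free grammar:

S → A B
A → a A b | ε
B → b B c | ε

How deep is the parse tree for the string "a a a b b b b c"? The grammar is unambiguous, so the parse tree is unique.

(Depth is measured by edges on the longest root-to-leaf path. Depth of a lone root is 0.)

5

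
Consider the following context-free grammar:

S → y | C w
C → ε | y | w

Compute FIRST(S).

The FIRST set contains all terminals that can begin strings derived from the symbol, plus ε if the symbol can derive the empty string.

We compute FIRST(S) using the standard algorithm.
FIRST(C) = {w, y, ε}
FIRST(S) = {w, y}
Therefore, FIRST(S) = {w, y}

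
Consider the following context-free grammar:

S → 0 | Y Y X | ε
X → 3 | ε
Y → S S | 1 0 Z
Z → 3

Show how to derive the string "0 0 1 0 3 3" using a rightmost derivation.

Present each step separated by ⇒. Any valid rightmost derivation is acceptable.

S ⇒ Y Y X ⇒ Y Y 3 ⇒ Y 1 0 Z 3 ⇒ Y 1 0 3 3 ⇒ S S 1 0 3 3 ⇒ S 0 1 0 3 3 ⇒ 0 0 1 0 3 3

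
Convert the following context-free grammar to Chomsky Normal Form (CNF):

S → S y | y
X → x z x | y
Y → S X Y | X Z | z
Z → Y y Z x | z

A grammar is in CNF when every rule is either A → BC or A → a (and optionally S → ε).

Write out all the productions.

TY → y; S → y; TX → x; TZ → z; X → y; Y → z; Z → z; S → S TY; X → TX X0; X0 → TZ TX; Y → S X1; X1 → X Y; Y → X Z; Z → Y X2; X2 → TY X3; X3 → Z TX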